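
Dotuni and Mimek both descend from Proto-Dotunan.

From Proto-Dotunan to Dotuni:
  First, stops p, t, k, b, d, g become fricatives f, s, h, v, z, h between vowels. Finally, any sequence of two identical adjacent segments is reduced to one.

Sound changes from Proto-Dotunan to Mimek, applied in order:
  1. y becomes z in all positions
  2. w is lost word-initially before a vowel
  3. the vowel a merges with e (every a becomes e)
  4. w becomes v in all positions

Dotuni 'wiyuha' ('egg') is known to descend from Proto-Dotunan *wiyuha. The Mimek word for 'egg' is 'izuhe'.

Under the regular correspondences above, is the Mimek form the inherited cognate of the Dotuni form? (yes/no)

Derive the expected Mimek reflex of *wiyuha:
Mimek: *wiyuha
  wiyuha → wizuha   [unconditioned shift]
  wizuha → izuha   [glide loss]
  izuha → izuhe   [vowel merger]
  izuhe (rule 4 does not apply)
  giving Mimek izuhe.
Mimek 'izuhe' matches the regular reflex exactly, so the pair is cognate.

yes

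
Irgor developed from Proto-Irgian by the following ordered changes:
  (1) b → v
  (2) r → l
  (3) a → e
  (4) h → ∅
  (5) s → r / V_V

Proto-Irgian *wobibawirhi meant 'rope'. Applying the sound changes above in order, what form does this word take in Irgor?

Irgor: *wobibawirhi
  wobibawirhi → wovivawirhi   [unconditioned shift]
  wovivawirhi → wovivawilhi   [unconditioned shift]
  wovivawilhi → wovivewilhi   [vowel merger]
  wovivewilhi → wovivewili   [h-loss]
  wovivewili (rule 5 does not apply)
  giving Irgor wovivewili.

wovivewili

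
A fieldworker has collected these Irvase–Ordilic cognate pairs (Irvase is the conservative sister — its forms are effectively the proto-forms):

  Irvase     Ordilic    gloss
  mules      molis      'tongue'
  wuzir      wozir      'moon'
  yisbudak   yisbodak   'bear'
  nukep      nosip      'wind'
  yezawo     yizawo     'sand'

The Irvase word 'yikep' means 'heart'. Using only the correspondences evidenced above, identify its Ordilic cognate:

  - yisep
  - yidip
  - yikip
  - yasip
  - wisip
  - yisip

nukep ~ nosip — Irvase k corresponds to Ordilic s between vowels (before a front vowel).
nukep ~ nosip — Irvase e corresponds to Ordilic i after a consonant, before a labial obstruent.
Applying these to Irvase 'yikep':
  yikep → yisep   (k→s between vowels (before a front vowel))
  yisep → yisip   (e→i after a consonant, before a labial obstruent)
So the Ordilic cognate is 'yisip'.

yisip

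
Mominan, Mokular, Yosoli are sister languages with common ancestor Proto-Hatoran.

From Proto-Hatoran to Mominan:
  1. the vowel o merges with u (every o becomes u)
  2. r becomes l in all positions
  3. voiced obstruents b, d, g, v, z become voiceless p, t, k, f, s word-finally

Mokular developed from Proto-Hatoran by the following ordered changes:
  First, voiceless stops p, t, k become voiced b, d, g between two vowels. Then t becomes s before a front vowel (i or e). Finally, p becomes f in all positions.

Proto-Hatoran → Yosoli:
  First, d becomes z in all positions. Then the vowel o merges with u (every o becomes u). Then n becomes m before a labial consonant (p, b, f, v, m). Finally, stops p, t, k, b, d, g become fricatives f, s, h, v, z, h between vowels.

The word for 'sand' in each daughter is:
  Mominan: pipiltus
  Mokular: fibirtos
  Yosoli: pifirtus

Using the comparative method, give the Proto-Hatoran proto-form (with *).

*pipirtos

Position 1: Mominan has p, Mokular has f, Yosoli has p. Yosoli preserves p here (none of its changes turn any other segment into p), so the proto-segment is *p.
Position 7: Mominan has u, Mokular has o, Yosoli has u. Mokular preserves o here (none of its changes turn any other segment into o), so the proto-segment is *o.
This points to *pipirtos. Verify forward in each daughter:
Mominan: *pipirtos > pipirtus > pipiltus  (by vowel merger, unconditioned shift)
Mokular: start from *pipirtos.
  rule 1 (intervocalic voicing): pipirtos → pibirtos
  rule 2: no change — pibirtos
  rule 3 (unconditioned shift): pibirtos → fibirtos
  ⇒ Mokular fibirtos
Yosoli: *pipirtos > pipirtus > pifirtus  (by vowel merger, intervocalic lenition)
No other proto-form is consistent with every reflex, so the reconstruction is *pipirtos.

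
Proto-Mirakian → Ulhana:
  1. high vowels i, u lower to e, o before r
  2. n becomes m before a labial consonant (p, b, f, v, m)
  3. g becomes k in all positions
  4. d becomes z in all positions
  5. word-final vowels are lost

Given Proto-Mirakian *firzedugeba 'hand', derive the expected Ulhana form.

Ulhana: *firzedugeba > ferzedugeba > ferzedukeba > ferzezukeba > ferzezukeb  (by pre-rhotic lowering, unconditioned shift, unconditioned shift, apocope)

ferzezukeb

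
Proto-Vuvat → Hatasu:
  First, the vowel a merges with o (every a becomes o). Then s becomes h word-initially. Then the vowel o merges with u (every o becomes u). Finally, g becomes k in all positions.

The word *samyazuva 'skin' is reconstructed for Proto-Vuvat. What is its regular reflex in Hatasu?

humyuzuvu

Hatasu: start from *samyazuva.
  rule 1 (vowel merger): samyazuva → somyozuvo
  rule 2 (debuccalisation): somyozuvo → homyozuvo
  rule 3 (vowel merger): homyozuvo → humyuzuvu
  rule 4: no change — humyuzuvu
  ⇒ Hatasu humyuzuvu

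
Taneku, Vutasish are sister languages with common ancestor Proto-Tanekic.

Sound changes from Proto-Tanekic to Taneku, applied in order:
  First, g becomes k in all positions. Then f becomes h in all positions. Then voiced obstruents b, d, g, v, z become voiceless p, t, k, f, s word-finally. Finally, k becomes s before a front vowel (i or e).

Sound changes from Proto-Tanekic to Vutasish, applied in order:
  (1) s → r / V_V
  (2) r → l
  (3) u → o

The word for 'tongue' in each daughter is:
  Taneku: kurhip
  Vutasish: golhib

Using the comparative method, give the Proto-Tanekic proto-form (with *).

Position 6: Taneku has p, Vutasish has b. Vutasish preserves b here (none of its changes turn any other segment into b), so the proto-segment is *b.
Position 2: Taneku has u, Vutasish has o. Taneku preserves u here (none of its changes turn any other segment into u), so the proto-segment is *u.
Continuing position by position gives *gurhib; check it forward:
Taneku: start from *gurhib.
  rule 1 (unconditioned shift): gurhib → kurhib
  rule 2: no change — kurhib
  rule 3 (final devoicing): kurhib → kurhip
  rule 4: no change — kurhip
  ⇒ Taneku kurhip
Vutasish: start from *gurhib.
  rule 1: no change — gurhib
  rule 2 (unconditioned shift): gurhib → gulhib
  rule 3 (vowel merger): gulhib → golhib
  ⇒ Vutasish golhib
No other proto-form is consistent with every reflex, so the reconstruction is *gurhib.

*gurhib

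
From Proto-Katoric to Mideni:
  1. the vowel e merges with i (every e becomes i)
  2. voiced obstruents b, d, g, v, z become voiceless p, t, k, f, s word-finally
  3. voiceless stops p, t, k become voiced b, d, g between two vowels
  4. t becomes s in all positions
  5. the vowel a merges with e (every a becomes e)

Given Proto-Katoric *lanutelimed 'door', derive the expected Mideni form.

Mideni: *lanutelimed
  lanutelimed → lanutilimid   [vowel merger]
  lanutilimid → lanutilimit   [final devoicing]
  lanutilimit → lanudilimit   [intervocalic voicing]
  lanudilimit → lanudilimis   [unconditioned shift]
  lanudilimis → lenudilimis   [vowel merger]
  giving Mideni lenudilimis.

lenudilimis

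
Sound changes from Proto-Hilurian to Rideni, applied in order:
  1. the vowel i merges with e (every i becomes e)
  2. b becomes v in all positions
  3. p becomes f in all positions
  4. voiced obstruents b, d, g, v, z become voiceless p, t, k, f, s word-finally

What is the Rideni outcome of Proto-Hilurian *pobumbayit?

Rideni: *pobumbayit > pobumbayet > povumvayet > fovumvayet  (by vowel merger, unconditioned shift, unconditioned shift)

fovumvayet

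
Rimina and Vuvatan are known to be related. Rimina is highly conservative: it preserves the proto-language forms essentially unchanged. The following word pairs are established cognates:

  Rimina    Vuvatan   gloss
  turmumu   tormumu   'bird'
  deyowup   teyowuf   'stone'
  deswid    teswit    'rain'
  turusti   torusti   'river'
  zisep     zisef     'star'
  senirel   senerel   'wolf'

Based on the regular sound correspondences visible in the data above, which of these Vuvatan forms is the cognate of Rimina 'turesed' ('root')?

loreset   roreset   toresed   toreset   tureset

turmumu ~ tormumu, turusti ~ torusti — Rimina u corresponds to Vuvatan o after a consonant, before r.
deswid ~ teswit — Rimina d corresponds to Vuvatan t word-finally.
Applying these to Rimina 'turesed':
  turesed → toresed   (u→o after a consonant, before r)
  toresed → toreset   (d→t word-finally)
So the Vuvatan cognate is 'toreset'.

toreset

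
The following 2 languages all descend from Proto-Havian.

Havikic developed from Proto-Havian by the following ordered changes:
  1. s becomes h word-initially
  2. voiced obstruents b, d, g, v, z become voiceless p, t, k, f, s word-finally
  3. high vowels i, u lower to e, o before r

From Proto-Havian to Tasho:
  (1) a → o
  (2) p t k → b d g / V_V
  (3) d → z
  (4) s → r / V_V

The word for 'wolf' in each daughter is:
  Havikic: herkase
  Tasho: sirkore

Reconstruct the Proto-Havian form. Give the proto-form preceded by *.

Position 6: Havikic has s, Tasho has r. Taking the neighbouring segments as reconstructed: Havikic s can only go back to *s; Tasho r could go back to *s or *r — the one source consistent with every daughter is *s.
Position 1: Havikic has h, Tasho has s. Tasho preserves s here (none of its changes turn any other segment into s), so the proto-segment is *s.
Position 2: Havikic has e, Tasho has i. Tasho preserves i here (none of its changes turn any other segment into i), so the proto-segment is *i.
Continuing position by position gives *sirkase; check it forward:
Havikic: *sirkase > hirkase > herkase  (by debuccalisation, pre-rhotic lowering)
Tasho: start from *sirkase.
  rule 1 (vowel merger): sirkase → sirkose
  rule 2: no change — sirkose
  rule 3: no change — sirkose
  rule 4 (rhotacism): sirkose → sirkore
  ⇒ Tasho sirkore
Only *sirkase yields all of Havikic herkase, Tasho sirkore.

*sirkase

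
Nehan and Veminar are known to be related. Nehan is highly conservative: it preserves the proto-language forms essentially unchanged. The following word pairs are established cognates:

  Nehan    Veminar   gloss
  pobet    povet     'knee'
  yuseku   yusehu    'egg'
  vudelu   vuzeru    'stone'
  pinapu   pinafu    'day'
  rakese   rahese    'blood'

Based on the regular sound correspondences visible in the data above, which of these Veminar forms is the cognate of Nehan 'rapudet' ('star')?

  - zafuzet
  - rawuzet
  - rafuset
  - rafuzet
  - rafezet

pinapu ~ pinafu — Nehan p corresponds to Veminar f between vowels (before a back vowel).
vudelu ~ vuzeru — Nehan d corresponds to Veminar z between vowels (before a front vowel).
Applying these to Nehan 'rapudet':
  rapudet → rafudet   (p→f between vowels (before a back vowel))
  rafudet → rafuzet   (d→z between vowels (before a front vowel))
So the Veminar cognate is 'rafuzet'.

rafuzet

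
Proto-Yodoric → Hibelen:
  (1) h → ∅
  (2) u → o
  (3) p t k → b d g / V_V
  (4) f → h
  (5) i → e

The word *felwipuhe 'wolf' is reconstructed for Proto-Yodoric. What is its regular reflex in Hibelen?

Hibelen: start from *felwipuhe.
  rule 1 (h-loss): felwipuhe → felwipue
  rule 2 (vowel merger): felwipue → felwipoe
  rule 3 (intervocalic voicing): felwipoe → felwiboe
  rule 4 (unconditioned shift): felwiboe → helwiboe
  rule 5 (vowel merger): helwiboe → helweboe
  ⇒ Hibelen helweboe

helweboe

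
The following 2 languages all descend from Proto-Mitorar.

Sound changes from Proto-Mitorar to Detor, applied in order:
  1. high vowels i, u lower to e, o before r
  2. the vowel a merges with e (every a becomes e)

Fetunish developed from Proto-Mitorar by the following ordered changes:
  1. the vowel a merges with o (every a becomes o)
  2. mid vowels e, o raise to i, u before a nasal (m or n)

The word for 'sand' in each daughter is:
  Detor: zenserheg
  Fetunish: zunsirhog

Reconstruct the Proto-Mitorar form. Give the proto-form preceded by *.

*zansirhag

Position 2: Detor has e, Fetunish has u. Taking the neighbouring segments as reconstructed: Detor e could go back to *a or *e; Fetunish u could go back to *a or *o or *u — the one source consistent with every daughter is *a.
Position 5: Detor has e, Fetunish has i. Taking the neighbouring segments as reconstructed: Detor e could go back to *a or *e or *i; Fetunish i can only go back to *i — the one source consistent with every daughter is *i.
This points to *zansirhag. Verify forward in each daughter:
Detor: *zansirhag > zanserhag > zenserheg  (by pre-rhotic lowering, vowel merger)
Fetunish: *zansirhag
  zansirhag → zonsirhog   [vowel merger]
  zonsirhog → zunsirhog   [pre-nasal raising]
  giving Fetunish zunsirhog.
No other proto-form is consistent with every reflex, so the reconstruction is *zansirhag.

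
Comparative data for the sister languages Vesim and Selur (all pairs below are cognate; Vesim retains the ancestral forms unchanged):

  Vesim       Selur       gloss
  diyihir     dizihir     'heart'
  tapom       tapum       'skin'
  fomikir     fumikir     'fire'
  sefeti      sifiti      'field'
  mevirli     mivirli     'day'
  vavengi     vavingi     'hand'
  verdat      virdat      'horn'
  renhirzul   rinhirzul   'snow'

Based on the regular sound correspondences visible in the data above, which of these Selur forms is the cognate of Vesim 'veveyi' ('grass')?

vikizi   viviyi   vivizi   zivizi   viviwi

vivizi

mevirli ~ mivirli — Vesim e corresponds to Selur i after a consonant, before a labial obstruent.
sefeti ~ sifiti — Vesim e corresponds to Selur i after a consonant, before a consonant other than r, m, n, p, b, f, v.
diyihir ~ dizihir — Vesim y corresponds to Selur z between vowels (before a front vowel).
Applying these to Vesim 'veveyi':
  veveyi → viveyi   (e→i after a consonant, before a labial obstruent)
  viveyi → viviyi   (e→i after a consonant, before a consonant other than r, m, n, p, b, f, v)
  viviyi → vivizi   (y→z between vowels (before a front vowel))
So the Selur cognate is 'vivizi'.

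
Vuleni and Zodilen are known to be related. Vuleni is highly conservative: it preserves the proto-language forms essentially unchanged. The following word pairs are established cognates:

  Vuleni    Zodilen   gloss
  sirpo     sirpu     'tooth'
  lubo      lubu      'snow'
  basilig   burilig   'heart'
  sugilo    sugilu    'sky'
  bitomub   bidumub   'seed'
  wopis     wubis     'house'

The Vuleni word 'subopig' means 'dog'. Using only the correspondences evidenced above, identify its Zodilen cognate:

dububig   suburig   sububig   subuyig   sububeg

wopis ~ wubis — Vuleni o corresponds to Zodilen u after a consonant, before a labial obstruent.
wopis ~ wubis — Vuleni p corresponds to Zodilen b between vowels (before a front vowel).
Applying these to Vuleni 'subopig':
  subopig → subupig   (o→u after a consonant, before a labial obstruent)
  subupig → sububig   (p→b between vowels (before a front vowel))
So the Zodilen cognate is 'sububig'.

sububig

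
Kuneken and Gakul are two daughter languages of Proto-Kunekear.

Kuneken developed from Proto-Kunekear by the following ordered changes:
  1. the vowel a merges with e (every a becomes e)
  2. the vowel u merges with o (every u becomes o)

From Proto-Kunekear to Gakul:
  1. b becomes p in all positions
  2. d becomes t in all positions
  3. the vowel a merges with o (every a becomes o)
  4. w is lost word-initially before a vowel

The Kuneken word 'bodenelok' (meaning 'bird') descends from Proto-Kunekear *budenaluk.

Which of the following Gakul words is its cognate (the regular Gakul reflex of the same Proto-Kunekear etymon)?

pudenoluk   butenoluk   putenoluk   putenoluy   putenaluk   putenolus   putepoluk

Gakul: *budenaluk
  budenaluk → pudenaluk   [unconditioned shift]
  pudenaluk → putenaluk   [unconditioned shift]
  putenaluk → putenoluk   [vowel merger]
  putenoluk (rule 4 does not apply)
  giving Gakul putenoluk.
Among the options, 'putenoluk' alone shows every Gakul change applied in order.

putenoluk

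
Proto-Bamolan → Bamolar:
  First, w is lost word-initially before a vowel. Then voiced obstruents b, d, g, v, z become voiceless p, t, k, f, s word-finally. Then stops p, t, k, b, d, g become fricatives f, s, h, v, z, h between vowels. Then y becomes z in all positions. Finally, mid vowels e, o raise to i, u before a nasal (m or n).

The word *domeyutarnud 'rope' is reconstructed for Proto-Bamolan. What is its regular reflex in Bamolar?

Bamolar: *domeyutarnud > domeyutarnut > domeyusarnut > domezusarnut > dumezusarnut  (by final devoicing, intervocalic lenition, unconditioned shift, pre-nasal raising)

dumezusarnut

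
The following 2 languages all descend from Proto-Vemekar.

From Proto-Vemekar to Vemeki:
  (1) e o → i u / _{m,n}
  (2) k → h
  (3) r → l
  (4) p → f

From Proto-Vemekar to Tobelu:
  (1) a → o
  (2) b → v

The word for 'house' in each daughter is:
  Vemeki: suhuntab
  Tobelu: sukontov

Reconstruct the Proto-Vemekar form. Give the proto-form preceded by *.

Position 7: Vemeki has a, Tobelu has o. Vemeki preserves a here (none of its changes turn any other segment into a), so the proto-segment is *a.
Position 3: Vemeki has h, Tobelu has k. Tobelu preserves k here (none of its changes turn any other segment into k), so the proto-segment is *k.
Verify the candidate proto-form against each daughter:
Vemeki: start from *sukontab.
  rule 1 (pre-nasal raising): sukontab → sukuntab
  rule 2 (unconditioned shift): sukuntab → suhuntab
  rule 3: no change — suhuntab
  rule 4: no change — suhuntab
  ⇒ Vemeki suhuntab
Tobelu: *sukontab
  sukontab → sukontob   [vowel merger]
  sukontob → sukontov   [unconditioned shift]
  giving Tobelu sukontov.
No other proto-form is consistent with every reflex, so the reconstruction is *sukontab.

*sukontab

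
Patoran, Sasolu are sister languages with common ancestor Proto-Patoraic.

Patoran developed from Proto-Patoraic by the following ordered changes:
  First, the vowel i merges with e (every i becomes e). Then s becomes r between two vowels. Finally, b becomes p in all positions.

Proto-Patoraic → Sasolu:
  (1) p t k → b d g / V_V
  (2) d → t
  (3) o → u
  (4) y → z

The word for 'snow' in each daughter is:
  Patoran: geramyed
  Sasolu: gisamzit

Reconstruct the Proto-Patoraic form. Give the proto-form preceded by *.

Position 7: Patoran has e, Sasolu has i. Sasolu preserves i here (none of its changes turn any other segment into i), so the proto-segment is *i.
Position 8: Patoran has d, Sasolu has t. Patoran preserves d here (none of its changes turn any other segment into d), so the proto-segment is *d.
This points to *gisamyid. Verify forward in each daughter:
Patoran: *gisamyid > gesamyed > geramyed  (by vowel merger, rhotacism)
Sasolu: *gisamyid
  gisamyid (rule 1 does not apply)
  gisamyid → gisamyit   [unconditioned shift]
  gisamyit (rule 3 does not apply)
  gisamyit → gisamzit   [unconditioned shift]
  giving Sasolu gisamzit.
No other proto-form is consistent with every reflex, so the reconstruction is *gisamyid.

*gisamyid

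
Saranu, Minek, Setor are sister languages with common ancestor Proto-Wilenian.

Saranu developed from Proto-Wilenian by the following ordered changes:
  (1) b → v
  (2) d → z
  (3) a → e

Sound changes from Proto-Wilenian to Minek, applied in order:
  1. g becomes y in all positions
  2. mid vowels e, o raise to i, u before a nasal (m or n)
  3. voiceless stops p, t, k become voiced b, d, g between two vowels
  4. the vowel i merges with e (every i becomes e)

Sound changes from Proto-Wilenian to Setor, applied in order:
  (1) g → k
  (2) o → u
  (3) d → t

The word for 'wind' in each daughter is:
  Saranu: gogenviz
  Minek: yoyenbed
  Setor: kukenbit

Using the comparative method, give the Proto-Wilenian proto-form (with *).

Position 6: Saranu has v, Minek has b, Setor has b. Setor preserves b here (none of its changes turn any other segment into b), so the proto-segment is *b.
Position 7: Saranu has i, Minek has e, Setor has i. Saranu preserves i here (none of its changes turn any other segment into i), so the proto-segment is *i.
This points to *gogenbid. Verify forward in each daughter:
Saranu: *gogenbid
  gogenbid → gogenvid   [unconditioned shift]
  gogenvid → gogenviz   [unconditioned shift]
  gogenviz (rule 3 does not apply)
  giving Saranu gogenviz.
Minek: start from *gogenbid.
  rule 1 (unconditioned shift): gogenbid → yoyenbid
  rule 2 (pre-nasal raising): yoyenbid → yoyinbid
  rule 3: no change — yoyinbid
  rule 4 (vowel merger): yoyinbid → yoyenbed
  ⇒ Minek yoyenbed
Setor: *gogenbid
  gogenbid → kokenbid   [unconditioned shift]
  kokenbid → kukenbid   [vowel merger]
  kukenbid → kukenbit   [unconditioned shift]
  giving Setor kukenbit.
*gogenbid is the unique common source.

*gogenbid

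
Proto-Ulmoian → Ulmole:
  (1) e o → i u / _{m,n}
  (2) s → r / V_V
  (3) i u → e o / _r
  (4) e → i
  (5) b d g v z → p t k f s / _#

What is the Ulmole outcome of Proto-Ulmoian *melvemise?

milvimiri

Ulmole: *melvemise > melvimise > melvimire > melvimere > milvimiri  (by pre-nasal raising, rhotacism, pre-rhotic lowering, vowel merger)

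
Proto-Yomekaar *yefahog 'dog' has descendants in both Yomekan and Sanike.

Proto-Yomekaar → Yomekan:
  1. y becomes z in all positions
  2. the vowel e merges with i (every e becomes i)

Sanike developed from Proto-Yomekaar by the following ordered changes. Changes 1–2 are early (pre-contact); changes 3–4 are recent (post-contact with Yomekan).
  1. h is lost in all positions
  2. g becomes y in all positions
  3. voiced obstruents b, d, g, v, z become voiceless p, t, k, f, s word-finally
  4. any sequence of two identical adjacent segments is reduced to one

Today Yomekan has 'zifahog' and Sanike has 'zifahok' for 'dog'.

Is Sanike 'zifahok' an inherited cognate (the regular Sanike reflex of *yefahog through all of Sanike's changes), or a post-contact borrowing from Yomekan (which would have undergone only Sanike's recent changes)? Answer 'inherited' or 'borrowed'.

borrowed

If inherited, *yefahog would pass through all of Sanike's changes:
Sanike: *yefahog
  yefahog → yefaog   [h-loss]
  yefaog → yefaoy   [unconditioned shift]
  yefaoy (rule 3 does not apply)
  yefaoy (rule 4 does not apply)
  giving Sanike yefaoy.
If borrowed from Yomekan 'zifahog' after the early changes, it would undergo only the recent ones:
  rule 3 (final devoicing): zifahog → zifahok
  rule 4 (degemination): no change (zifahok)
  ⇒ as a loan: zifahok
Sanike 'zifahok' matches the loan outcome 'zifahok', not the inherited 'yefaoy' — it skipped the early Sanike changes, so it was borrowed from Yomekan.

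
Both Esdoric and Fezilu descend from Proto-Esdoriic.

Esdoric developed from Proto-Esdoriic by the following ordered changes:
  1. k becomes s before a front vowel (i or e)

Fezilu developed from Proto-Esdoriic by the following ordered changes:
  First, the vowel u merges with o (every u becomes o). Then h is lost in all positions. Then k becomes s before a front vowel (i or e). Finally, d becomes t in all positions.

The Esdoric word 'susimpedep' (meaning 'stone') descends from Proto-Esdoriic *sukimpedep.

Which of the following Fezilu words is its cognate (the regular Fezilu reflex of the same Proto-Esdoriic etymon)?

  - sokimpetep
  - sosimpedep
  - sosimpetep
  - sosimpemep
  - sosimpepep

Fezilu: *sukimpedep > sokimpedep > sosimpedep > sosimpetep  (by vowel merger, palatalisation, unconditioned shift)
The other candidates each miss or misapply at least one Fezilu change.

sosimpetep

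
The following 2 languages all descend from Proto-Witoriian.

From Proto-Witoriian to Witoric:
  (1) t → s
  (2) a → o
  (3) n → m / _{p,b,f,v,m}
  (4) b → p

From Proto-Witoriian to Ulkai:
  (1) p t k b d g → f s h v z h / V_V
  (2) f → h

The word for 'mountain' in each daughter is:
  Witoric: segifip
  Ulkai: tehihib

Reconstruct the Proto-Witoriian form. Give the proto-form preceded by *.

*tegifib

Position 3: Witoric has g, Ulkai has h. Witoric preserves g here (none of its changes turn any other segment into g), so the proto-segment is *g.
Position 7: Witoric has p, Ulkai has b. Ulkai preserves b here (none of its changes turn any other segment into b), so the proto-segment is *b.
Verify the candidate proto-form against each daughter:
Witoric: start from *tegifib.
  rule 1 (unconditioned shift): tegifib → segifib
  rule 2: no change — segifib
  rule 3: no change — segifib
  rule 4 (unconditioned shift): segifib → segifip
  ⇒ Witoric segifip
Ulkai: *tegifib > tehifib > tehihib  (by intervocalic lenition, unconditioned shift)
Only *tegifib yields all of Witoric segifip, Ulkai tehihib.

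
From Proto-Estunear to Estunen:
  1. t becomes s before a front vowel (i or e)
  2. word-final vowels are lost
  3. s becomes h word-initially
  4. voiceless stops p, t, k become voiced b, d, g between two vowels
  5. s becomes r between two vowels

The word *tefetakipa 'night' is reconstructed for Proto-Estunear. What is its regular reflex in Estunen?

hefedagip

Estunen: start from *tefetakipa.
  rule 1 (palatalisation): tefetakipa → sefetakipa
  rule 2 (apocope): sefetakipa → sefetakip
  rule 3 (debuccalisation): sefetakip → hefetakip
  rule 4 (intervocalic voicing): hefetakip → hefedagip
  rule 5: no change — hefedagip
  ⇒ Estunen hefedagip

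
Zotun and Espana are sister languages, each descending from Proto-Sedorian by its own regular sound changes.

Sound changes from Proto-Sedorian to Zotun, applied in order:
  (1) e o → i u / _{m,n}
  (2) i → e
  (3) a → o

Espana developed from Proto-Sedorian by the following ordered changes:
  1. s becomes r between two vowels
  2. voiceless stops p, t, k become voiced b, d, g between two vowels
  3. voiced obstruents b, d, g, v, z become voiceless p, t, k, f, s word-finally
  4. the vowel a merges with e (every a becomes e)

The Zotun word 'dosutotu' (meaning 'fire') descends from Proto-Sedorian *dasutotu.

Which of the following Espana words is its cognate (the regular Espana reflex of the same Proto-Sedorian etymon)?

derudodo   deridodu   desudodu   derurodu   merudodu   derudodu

Espana: start from *dasutotu.
  rule 1 (rhotacism): dasutotu → darutotu
  rule 2 (intervocalic voicing): darutotu → darudodu
  rule 3: no change — darudodu
  rule 4 (vowel merger): darudodu → derudodu
  ⇒ Espana derudodu
Only 'derudodu' matches the regular Espana development of *dasutotu.

derudodu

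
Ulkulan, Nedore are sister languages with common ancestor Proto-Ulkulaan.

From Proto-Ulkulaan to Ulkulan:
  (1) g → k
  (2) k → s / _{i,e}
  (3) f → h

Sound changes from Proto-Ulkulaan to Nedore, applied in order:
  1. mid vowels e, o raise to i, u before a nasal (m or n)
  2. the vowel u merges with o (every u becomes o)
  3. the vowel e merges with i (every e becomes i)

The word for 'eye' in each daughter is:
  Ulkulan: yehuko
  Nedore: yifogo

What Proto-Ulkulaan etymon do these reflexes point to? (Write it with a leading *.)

Position 3: Ulkulan has h, Nedore has f. Nedore preserves f here (none of its changes turn any other segment into f), so the proto-segment is *f.
Position 4: Ulkulan has u, Nedore has o. Ulkulan preserves u here (none of its changes turn any other segment into u), so the proto-segment is *u.
Position 2: Ulkulan has e, Nedore has i. Ulkulan preserves e here (none of its changes turn any other segment into e), so the proto-segment is *e.
Continuing position by position gives *yefugo; check it forward:
Ulkulan: start from *yefugo.
  rule 1 (unconditioned shift): yefugo → yefuko
  rule 2: no change — yefuko
  rule 3 (unconditioned shift): yefuko → yehuko
  ⇒ Ulkulan yehuko
Nedore: start from *yefugo.
  rule 1: no change — yefugo
  rule 2 (vowel merger): yefugo → yefogo
  rule 3 (vowel merger): yefogo → yifogo
  ⇒ Nedore yifogo
*yefugo is the unique common source.

*yefugo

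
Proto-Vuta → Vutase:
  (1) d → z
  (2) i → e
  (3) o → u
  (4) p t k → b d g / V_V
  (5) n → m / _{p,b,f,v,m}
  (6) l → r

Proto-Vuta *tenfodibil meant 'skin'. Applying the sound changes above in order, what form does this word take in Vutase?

temfuzeber

Vutase: *tenfodibil > tenfozibil > tenfozebel > tenfuzebel > temfuzebel > temfuzeber  (by unconditioned shift, vowel merger, vowel merger, nasal place assimilation, unconditioned shift)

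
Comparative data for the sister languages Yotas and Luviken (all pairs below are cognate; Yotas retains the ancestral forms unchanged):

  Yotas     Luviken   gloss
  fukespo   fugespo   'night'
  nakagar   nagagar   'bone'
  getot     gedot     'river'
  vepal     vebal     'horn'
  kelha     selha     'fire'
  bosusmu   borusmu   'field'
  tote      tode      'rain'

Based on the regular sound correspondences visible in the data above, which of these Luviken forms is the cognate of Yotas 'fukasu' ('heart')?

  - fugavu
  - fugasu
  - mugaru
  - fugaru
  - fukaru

nakagar ~ nagagar — Yotas k corresponds to Luviken g between vowels (before a back vowel).
bosusmu ~ borusmu — Yotas s corresponds to Luviken r between vowels (before a back vowel).
Applying these to Yotas 'fukasu':
  fukasu → fugasu   (k→g between vowels (before a back vowel))
  fugasu → fugaru   (s→r between vowels (before a back vowel))
So the Luviken cognate is 'fugaru'.

fugaru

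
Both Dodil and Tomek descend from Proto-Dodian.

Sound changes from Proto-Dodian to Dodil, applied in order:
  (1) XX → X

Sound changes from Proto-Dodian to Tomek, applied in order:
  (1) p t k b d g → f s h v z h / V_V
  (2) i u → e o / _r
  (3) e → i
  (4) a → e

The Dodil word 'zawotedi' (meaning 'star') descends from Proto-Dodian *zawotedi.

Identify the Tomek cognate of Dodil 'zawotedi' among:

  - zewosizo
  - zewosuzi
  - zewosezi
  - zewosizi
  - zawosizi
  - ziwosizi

zewosizi

Tomek: *zawotedi
  zawotedi → zawosezi   [intervocalic lenition]
  zawosezi (rule 2 does not apply)
  zawosezi → zawosizi   [vowel merger]
  zawosizi → zewosizi   [vowel merger]
  giving Tomek zewosizi.
The other candidates each miss or misapply at least one Tomek change.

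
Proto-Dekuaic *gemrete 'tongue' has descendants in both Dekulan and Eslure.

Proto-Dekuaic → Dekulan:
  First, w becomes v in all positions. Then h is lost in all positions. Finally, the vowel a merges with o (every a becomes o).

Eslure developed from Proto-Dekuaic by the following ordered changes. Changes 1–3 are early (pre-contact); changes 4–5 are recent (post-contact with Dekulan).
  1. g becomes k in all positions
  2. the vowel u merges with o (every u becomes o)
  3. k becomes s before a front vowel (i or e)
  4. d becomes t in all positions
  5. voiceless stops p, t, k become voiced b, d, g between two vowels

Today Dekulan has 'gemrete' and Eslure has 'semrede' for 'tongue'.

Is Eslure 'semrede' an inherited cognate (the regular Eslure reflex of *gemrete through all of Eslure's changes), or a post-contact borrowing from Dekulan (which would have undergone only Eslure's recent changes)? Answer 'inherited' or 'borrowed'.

If inherited, *gemrete would pass through all of Eslure's changes:
Eslure: *gemrete
  gemrete → kemrete   [unconditioned shift]
  kemrete (rule 2 does not apply)
  kemrete → semrete   [palatalisation]
  semrete (rule 4 does not apply)
  semrete → semrede   [intervocalic voicing]
  giving Eslure semrede.
If borrowed from Dekulan 'gemrete' after the early changes, it would undergo only the recent ones:
  rule 4 (unconditioned shift): no change (gemrete)
  rule 5 (intervocalic voicing): gemrete → gemrede
  ⇒ as a loan: gemrede
Eslure 'semrede' matches the inherited outcome exactly, so it is an inherited cognate, not a loan.

inherited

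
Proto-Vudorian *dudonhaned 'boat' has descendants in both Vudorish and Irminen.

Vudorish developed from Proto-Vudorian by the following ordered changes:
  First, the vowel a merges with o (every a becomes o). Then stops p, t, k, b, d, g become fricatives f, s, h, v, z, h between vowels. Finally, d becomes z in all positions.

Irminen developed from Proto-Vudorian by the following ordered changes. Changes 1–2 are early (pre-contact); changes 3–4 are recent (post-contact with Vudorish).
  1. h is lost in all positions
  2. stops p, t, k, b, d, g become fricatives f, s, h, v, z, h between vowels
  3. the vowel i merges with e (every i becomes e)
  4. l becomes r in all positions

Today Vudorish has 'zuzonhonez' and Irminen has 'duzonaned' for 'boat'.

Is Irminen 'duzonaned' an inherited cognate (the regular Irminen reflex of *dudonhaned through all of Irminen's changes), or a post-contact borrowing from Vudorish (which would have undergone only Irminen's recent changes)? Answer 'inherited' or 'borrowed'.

If inherited, *dudonhaned would pass through all of Irminen's changes:
Irminen: *dudonhaned > dudonaned > duzonaned  (by h-loss, intervocalic lenition)
If borrowed from Vudorish 'zuzonhonez' after the early changes, it would undergo only the recent ones:
  rule 3 (vowel merger): no change (zuzonhonez)
  rule 4 (unconditioned shift): no change (zuzonhonez)
  ⇒ as a loan: zuzonhonez
Irminen 'duzonaned' matches the inherited outcome exactly, so it is an inherited cognate, not a loan.

inherited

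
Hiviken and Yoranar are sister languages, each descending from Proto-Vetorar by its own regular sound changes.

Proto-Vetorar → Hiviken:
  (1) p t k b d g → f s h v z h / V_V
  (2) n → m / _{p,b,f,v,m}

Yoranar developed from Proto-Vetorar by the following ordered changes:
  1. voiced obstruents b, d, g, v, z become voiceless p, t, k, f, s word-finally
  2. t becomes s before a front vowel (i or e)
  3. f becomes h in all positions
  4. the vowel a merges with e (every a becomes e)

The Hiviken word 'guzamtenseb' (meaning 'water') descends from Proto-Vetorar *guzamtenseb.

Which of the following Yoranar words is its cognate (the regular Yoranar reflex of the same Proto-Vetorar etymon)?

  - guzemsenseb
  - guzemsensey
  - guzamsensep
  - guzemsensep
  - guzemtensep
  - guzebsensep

Yoranar: *guzamtenseb
  guzamtenseb → guzamtensep   [final devoicing]
  guzamtensep → guzamsensep   [palatalisation]
  guzamsensep (rule 3 does not apply)
  guzamsensep → guzemsensep   [vowel merger]
  giving Yoranar guzemsensep.
Only 'guzemsensep' matches the regular Yoranar development of *guzamtenseb.

guzemsensep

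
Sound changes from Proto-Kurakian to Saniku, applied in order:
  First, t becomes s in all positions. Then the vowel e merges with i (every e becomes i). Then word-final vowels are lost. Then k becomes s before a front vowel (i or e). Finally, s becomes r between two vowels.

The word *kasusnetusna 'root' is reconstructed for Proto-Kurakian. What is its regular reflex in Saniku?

Saniku: start from *kasusnetusna.
  rule 1 (unconditioned shift): kasusnetusna → kasusnesusna
  rule 2 (vowel merger): kasusnesusna → kasusnisusna
  rule 3 (apocope): kasusnisusna → kasusnisusn
  rule 4: no change — kasusnisusn
  rule 5 (rhotacism): kasusnisusn → karusnirusn
  ⇒ Saniku karusnirusn

karusnirusn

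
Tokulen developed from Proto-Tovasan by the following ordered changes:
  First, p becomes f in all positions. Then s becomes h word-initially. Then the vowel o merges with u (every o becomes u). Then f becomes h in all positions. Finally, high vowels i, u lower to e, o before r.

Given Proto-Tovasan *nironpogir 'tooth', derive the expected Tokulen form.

Tokulen: *nironpogir
  nironpogir → nironfogir   [unconditioned shift]
  nironfogir (rule 2 does not apply)
  nironfogir → nirunfugir   [vowel merger]
  nirunfugir → nirunhugir   [unconditioned shift]
  nirunhugir → nerunhuger   [pre-rhotic lowering]
  giving Tokulen nerunhuger.

nerunhuger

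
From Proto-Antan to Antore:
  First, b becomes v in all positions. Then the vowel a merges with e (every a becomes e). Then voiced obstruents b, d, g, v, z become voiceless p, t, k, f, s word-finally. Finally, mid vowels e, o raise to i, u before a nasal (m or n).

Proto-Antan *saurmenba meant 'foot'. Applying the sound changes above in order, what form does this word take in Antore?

seurminve

Antore: *saurmenba
  saurmenba → saurmenva   [unconditioned shift]
  saurmenva → seurmenve   [vowel merger]
  seurmenve (rule 3 does not apply)
  seurmenve → seurminve   [pre-nasal raising]
  giving Antore seurminve.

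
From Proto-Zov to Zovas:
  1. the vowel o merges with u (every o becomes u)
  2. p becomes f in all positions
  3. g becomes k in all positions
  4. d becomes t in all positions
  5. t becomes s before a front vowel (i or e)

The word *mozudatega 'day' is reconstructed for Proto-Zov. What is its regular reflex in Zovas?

muzutaseka

Zovas: start from *mozudatega.
  rule 1 (vowel merger): mozudatega → muzudatega
  rule 2: no change — muzudatega
  rule 3 (unconditioned shift): muzudatega → muzudateka
  rule 4 (unconditioned shift): muzudateka → muzutateka
  rule 5 (palatalisation): muzutateka → muzutaseka
  ⇒ Zovas muzutaseka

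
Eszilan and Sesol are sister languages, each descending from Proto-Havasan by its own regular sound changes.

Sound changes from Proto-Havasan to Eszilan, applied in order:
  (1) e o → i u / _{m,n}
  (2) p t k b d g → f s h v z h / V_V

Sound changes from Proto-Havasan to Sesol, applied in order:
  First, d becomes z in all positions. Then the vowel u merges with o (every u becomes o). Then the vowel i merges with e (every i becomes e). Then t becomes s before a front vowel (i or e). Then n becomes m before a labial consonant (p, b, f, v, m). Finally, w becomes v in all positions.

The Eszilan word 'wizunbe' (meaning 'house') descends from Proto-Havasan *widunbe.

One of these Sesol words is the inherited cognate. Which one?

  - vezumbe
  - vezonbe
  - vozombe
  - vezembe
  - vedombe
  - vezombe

Sesol: start from *widunbe.
  rule 1 (unconditioned shift): widunbe → wizunbe
  rule 2 (vowel merger): wizunbe → wizonbe
  rule 3 (vowel merger): wizonbe → wezonbe
  rule 4: no change — wezonbe
  rule 5 (nasal place assimilation): wezonbe → wezombe
  rule 6 (unconditioned shift): wezombe → vezombe
  ⇒ Sesol vezombe
The other candidates each miss or misapply at least one Sesol change.

vezombe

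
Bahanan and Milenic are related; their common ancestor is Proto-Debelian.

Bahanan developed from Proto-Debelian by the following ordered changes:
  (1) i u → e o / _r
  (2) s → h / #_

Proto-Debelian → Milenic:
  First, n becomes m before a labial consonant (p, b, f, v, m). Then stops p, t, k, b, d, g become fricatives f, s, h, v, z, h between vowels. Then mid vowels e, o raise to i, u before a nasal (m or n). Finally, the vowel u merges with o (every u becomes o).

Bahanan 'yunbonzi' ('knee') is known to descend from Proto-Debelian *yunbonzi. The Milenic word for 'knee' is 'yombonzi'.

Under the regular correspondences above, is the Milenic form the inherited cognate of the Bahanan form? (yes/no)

yes

Derive the expected Milenic reflex of *yunbonzi:
Milenic: start from *yunbonzi.
  rule 1 (nasal place assimilation): yunbonzi → yumbonzi
  rule 2: no change — yumbonzi
  rule 3 (pre-nasal raising): yumbonzi → yumbunzi
  rule 4 (vowel merger): yumbunzi → yombonzi
  ⇒ Milenic yombonzi
Milenic 'yombonzi' matches the regular reflex exactly, so the pair is cognate.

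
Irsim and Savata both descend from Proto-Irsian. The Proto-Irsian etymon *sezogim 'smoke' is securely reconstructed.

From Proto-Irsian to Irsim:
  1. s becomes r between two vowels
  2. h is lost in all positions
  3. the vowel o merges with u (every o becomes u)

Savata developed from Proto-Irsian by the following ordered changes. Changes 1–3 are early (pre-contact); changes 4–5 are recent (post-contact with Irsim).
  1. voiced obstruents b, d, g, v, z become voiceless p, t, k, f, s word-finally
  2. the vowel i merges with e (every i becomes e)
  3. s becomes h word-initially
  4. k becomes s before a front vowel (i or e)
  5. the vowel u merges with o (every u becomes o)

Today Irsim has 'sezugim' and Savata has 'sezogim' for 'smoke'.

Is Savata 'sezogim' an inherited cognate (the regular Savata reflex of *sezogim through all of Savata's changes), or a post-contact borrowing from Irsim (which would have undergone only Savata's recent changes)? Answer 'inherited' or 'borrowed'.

borrowed

If inherited, *sezogim would pass through all of Savata's changes:
Savata: start from *sezogim.
  rule 1: no change — sezogim
  rule 2 (vowel merger): sezogim → sezogem
  rule 3 (debuccalisation): sezogem → hezogem
  rule 4: no change — hezogem
  rule 5: no change — hezogem
  ⇒ Savata hezogem
If borrowed from Irsim 'sezugim' after the early changes, it would undergo only the recent ones:
  rule 4 (palatalisation): no change (sezugim)
  rule 5 (vowel merger): sezugim → sezogim
  ⇒ as a loan: sezogim
Savata 'sezogim' matches the loan outcome 'sezogim', not the inherited 'hezogem' — it skipped the early Savata changes, so it was borrowed from Irsim.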